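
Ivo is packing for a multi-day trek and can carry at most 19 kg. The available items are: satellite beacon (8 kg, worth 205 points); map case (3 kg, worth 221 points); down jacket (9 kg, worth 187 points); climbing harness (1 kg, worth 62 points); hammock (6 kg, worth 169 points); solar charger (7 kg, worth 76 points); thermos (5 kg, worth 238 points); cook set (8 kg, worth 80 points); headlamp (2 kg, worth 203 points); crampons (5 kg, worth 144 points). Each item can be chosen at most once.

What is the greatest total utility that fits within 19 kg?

A density-first pass picks map case + climbing harness + thermos + headlamp + crampons — 868 at 16 kg.
Dropping crampons frees 5 kg; slotting in satellite beacon (8 kg) lifts the total to 929 at 19 kg.
Runner-up map case + climbing harness + hammock + thermos + headlamp tops out at 893.

929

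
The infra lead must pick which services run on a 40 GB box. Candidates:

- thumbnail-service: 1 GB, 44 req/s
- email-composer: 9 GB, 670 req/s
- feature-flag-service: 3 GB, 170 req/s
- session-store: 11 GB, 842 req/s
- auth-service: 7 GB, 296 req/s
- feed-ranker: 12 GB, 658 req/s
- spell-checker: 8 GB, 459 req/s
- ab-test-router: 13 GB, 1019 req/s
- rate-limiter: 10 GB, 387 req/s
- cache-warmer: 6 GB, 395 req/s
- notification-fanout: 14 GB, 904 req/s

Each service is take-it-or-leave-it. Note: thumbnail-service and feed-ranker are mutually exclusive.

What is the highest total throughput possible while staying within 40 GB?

By throughput per GB: ab-test-router 78.38, session-store 76.55, email-composer 74.44 lead.
The ratio ordering already packs tightly: thumbnail-service + email-composer + session-store + ab-test-router + cache-warmer, 40 GB, 2970.

2970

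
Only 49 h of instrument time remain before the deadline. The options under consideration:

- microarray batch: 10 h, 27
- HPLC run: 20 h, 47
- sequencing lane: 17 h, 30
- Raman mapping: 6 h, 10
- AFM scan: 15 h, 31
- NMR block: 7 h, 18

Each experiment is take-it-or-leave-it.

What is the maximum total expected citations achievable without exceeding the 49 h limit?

By expected citations per h: microarray batch 2.70, NMR block 2.57, HPLC run 2.35, AFM scan 2.07 lead.
Filling by ratio: microarray batch + HPLC run + Raman mapping + NMR block for 102, with 6 h left unused.
Replace HPLC run and Raman mapping with sequencing lane + AFM scan: the trade gains 4 net, giving 106 at 49 h.
No other feasible combination exceeds 106.

106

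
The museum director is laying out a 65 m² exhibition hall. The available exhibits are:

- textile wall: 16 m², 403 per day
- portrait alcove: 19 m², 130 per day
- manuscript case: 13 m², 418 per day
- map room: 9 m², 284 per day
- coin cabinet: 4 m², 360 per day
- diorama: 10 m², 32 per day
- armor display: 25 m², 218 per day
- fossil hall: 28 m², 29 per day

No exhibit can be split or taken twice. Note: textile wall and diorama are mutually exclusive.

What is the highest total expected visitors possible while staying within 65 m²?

Ranking by ratio (expected visitors/m²): coin cabinet 90.00, manuscript case 32.15, map room 31.56, textile wall 25.19.
Taking textile wall + portrait alcove + manuscript case + map room + coin cabinet: 61 m² used, 1595 in expected visitors.

1595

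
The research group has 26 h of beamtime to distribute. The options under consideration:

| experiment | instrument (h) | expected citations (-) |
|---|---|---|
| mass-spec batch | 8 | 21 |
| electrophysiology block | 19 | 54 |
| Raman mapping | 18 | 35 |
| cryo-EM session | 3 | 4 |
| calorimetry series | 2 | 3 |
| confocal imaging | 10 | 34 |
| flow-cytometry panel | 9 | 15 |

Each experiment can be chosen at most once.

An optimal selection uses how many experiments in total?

Best achievable expected citations is 62.
mass-spec batch + cryo-EM session + calorimetry series + confocal imaging hits 62 at 23 h.
Every optimal selection uses 4 experiments.

4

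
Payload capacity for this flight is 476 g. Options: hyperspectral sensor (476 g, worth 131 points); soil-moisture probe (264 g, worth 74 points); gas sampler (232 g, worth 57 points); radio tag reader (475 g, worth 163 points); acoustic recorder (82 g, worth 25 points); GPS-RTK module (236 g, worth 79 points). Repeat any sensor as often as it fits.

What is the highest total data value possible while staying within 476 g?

Radio tag reader uses 475 of the 476 g and totals 163.
The spare 1 g is too small for any remaining sensor, and no exchange beats 163.

163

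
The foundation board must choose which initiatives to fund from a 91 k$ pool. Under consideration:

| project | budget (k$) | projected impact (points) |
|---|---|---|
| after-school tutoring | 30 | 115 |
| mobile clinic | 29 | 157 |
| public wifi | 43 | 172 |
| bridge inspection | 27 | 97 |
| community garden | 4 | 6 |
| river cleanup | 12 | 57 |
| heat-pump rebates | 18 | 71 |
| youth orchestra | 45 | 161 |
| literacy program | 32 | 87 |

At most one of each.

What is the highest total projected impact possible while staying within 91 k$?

Filling by ratio: mobile clinic + public wifi + community garden + river cleanup for 392, with 3 k$ left unused.
Dropping community garden and river cleanup frees 16 k$; slotting in heat-pump rebates (18 k$) lifts the total to 400 at 90 k$.
After-school tutoring + mobile clinic + river cleanup + heat-pump rebates (89 k$) also reaches 400 — a tie, but nothing goes higher.

400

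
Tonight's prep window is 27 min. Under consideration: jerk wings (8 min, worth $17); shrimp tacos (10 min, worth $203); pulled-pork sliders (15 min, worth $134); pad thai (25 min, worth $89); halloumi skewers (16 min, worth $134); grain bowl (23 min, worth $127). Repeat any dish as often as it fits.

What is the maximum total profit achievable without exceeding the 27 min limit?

406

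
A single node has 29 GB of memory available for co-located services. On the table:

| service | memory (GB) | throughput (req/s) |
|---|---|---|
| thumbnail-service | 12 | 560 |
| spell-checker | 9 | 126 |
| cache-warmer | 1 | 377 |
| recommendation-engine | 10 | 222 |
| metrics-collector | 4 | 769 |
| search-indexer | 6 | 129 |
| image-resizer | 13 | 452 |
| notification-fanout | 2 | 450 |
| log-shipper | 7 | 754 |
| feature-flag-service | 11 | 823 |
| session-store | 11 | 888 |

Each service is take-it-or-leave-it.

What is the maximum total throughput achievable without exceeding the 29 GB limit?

3307

By throughput per GB: cache-warmer 377.00, notification-fanout 225.00, metrics-collector 192.25, log-shipper 107.71 lead.
The ratio heuristic lands on cache-warmer + metrics-collector + notification-fanout + log-shipper + session-store (3238) but leaves 4 GB idle.
The 7 GB tied up in log-shipper is better spent on feature-flag-service — total rises to 3307 (29 GB).
Nothing else within 29 GB beats 3307.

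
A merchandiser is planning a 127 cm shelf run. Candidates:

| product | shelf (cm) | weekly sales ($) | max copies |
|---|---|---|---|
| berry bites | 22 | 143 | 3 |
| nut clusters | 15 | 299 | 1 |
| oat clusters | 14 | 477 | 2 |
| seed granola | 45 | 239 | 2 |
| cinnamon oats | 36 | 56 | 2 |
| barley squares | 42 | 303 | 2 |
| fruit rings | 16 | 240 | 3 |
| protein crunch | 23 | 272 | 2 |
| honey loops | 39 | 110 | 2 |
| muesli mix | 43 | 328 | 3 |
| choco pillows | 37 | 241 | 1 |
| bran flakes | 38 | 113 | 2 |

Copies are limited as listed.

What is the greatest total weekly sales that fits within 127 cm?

2277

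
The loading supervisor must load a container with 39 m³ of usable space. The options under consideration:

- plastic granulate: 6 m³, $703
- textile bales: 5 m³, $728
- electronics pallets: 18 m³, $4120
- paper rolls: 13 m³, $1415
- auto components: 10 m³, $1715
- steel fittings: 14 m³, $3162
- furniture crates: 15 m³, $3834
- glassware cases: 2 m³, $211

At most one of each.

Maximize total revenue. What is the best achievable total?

8711

Ranking by ratio (revenue/m³): furniture crates 255.60, electronics pallets 228.89, steel fittings 225.86.
A density-first pass picks textile bales + electronics pallets + furniture crates — 8682 at 38 m³.
Replace textile bales and electronics pallets with auto components + steel fittings: the trade gains 29 net, giving 8711 at 39 m³.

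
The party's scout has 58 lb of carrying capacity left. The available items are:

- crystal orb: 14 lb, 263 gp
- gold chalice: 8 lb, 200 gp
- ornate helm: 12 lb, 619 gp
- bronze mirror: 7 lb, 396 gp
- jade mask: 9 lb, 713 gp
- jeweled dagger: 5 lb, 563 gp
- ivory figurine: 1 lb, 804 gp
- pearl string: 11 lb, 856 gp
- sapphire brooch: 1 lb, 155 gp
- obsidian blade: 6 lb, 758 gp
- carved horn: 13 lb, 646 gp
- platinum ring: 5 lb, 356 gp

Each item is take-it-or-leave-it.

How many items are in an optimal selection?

The maximum value within 58 lb is 5247.
One optimal bundle: bronze mirror + jade mask + jeweled dagger + ivory figurine + pearl string + sapphire brooch + obsidian blade + carved horn + platinum ring (58 lb).
Every optimal selection uses 9 items.

9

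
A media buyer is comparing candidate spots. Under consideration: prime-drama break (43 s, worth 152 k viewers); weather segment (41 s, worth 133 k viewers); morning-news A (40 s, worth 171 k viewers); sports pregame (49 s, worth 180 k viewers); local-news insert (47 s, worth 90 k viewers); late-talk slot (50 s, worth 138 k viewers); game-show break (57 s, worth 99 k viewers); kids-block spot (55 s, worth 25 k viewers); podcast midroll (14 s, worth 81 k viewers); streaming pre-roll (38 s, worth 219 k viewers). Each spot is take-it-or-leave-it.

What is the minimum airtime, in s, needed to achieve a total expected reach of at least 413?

92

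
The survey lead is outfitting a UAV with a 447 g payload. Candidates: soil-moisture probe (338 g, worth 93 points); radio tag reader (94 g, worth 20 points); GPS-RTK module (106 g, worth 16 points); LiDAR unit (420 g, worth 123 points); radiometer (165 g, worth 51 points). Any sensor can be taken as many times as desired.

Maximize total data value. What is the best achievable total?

123

A density-first pass picks radio tag reader + 2×radiometer — 122 at 424 g.
Dropping radio tag reader and 2×radiometer frees 424 g; slotting in LiDAR unit (420 g) lifts the total to 123 at 420 g.
The spare 27 g is too small for any remaining sensor, and no exchange beats 123.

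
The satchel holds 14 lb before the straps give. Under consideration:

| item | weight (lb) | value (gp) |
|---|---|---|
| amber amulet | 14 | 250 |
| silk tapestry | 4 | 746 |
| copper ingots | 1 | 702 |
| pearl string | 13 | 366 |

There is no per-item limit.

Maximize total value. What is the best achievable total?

Taking 14×copper ingots: 14 lb used, 9828 in value.
Nothing else within 14 lb beats 9828.

9828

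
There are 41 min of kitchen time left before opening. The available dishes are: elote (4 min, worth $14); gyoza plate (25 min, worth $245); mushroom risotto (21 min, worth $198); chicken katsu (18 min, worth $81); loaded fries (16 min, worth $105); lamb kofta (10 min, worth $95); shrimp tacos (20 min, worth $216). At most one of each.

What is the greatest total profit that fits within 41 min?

414

By profit per min: shrimp tacos 10.80, gyoza plate 9.80, lamb kofta 9.50, mushroom risotto 9.43 lead.
Greedy by ratio would take elote + lamb kofta + shrimp tacos: 34 min used, total 325.
Dropping elote and lamb kofta frees 14 min; slotting in mushroom risotto (21 min) lifts the total to 414 at 41 min.
Next best is elote + gyoza plate + lamb kofta at 354 (39 min) — short by 60.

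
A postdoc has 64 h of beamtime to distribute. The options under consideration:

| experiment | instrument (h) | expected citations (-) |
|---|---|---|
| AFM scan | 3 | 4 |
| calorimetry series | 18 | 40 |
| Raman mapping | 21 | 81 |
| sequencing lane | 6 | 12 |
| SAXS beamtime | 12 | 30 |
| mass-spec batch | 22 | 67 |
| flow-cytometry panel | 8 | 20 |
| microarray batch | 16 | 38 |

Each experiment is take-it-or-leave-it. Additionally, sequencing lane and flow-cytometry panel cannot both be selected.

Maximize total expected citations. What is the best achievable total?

198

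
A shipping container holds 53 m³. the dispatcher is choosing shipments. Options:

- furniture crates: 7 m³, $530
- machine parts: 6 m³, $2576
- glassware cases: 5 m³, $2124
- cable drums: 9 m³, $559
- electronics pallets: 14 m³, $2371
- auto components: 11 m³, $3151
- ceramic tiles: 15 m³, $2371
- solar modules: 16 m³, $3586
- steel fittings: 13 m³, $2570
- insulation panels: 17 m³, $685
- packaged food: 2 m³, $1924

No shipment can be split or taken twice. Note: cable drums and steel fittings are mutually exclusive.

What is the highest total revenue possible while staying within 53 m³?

15931

Density check — packaged food 962.00, machine parts 429.33, glassware cases 424.80, auto components 286.45 are the best per m³.
The ratio ordering already packs tightly: machine parts + glassware cases + auto components + solar modules + steel fittings + packaged food, 53 m³, 15931.
Next best is machine parts + glassware cases + electronics pallets + auto components + steel fittings + packaged food at 14716 (51 m³) — short by 1215.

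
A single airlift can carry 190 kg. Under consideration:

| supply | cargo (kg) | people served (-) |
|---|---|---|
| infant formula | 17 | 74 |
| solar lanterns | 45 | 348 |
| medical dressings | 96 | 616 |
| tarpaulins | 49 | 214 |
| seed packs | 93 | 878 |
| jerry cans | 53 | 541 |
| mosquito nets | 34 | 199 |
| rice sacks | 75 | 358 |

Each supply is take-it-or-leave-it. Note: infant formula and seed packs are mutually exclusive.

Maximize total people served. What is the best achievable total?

Density check — jerry cans 10.21, seed packs 9.44, solar lanterns 7.73 are the best per kg.
Seed packs + jerry cans + mosquito nets uses 180 of the 190 kg and totals 1618.

1618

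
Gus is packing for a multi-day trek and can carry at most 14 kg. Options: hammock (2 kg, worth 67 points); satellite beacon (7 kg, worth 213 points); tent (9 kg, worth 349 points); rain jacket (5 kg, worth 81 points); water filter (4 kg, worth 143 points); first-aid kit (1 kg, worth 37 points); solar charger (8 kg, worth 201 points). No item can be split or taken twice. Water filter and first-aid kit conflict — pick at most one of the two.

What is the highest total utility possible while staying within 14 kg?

492

Taking tent + water filter: 13 kg used, 492 in utility.
The closest alternative, hammock + tent + first-aid kit, reaches only 453.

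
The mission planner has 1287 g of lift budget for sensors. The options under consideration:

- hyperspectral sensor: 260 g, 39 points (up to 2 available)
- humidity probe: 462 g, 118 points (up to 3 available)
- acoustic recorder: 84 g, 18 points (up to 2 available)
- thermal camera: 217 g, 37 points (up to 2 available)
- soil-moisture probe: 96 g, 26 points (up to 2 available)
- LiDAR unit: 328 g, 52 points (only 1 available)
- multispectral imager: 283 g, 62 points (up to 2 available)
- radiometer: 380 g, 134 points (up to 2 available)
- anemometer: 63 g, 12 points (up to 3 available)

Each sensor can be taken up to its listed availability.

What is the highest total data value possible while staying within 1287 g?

Greedy by ratio would take 2×soil-moisture probe + multispectral imager + 2×radiometer: 1235 g used, total 382.
The 475 g tied up in 2×soil-moisture probe and multispectral imager is better spent on humidity probe + anemometer — total rises to 398 (1285 g).
Nothing else within 1287 g beats 398.

398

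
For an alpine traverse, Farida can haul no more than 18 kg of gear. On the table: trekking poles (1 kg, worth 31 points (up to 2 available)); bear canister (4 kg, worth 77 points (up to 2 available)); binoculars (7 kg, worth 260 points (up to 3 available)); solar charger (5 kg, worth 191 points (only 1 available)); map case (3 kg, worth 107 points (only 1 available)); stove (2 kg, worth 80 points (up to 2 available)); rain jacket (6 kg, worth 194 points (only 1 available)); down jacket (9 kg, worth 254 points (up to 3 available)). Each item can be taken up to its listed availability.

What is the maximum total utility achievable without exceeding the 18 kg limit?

Taking the top-ratio items first gives 2×trekking poles + binoculars + solar charger + 2×stove for 673 (18 kg).
The 7 kg tied up in 2×trekking poles and solar charger is better spent on binoculars — total rises to 680 (18 kg).
Every other selection either busts 18 kg or exceeds an availability limit or fails to beat 680.

680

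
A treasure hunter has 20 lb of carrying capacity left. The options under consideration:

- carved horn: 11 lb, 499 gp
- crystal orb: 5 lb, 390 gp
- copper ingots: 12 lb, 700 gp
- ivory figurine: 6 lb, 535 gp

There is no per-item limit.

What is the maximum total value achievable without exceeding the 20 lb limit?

1605

Ranking by ratio (value/lb): ivory figurine 89.17, crystal orb 78.00, copper ingots 58.33, carved horn 45.36.
3×ivory figurine uses 18 of the 20 lb and totals 1605.
Every other selection either busts 20 lb or fails to beat 1605.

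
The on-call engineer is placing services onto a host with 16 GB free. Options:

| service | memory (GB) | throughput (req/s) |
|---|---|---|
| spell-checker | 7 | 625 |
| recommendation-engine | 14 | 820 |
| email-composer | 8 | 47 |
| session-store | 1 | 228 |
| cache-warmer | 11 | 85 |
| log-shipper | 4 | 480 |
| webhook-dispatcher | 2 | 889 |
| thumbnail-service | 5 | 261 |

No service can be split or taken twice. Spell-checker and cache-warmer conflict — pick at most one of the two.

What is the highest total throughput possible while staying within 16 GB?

2222

Best packing: spell-checker + session-store + log-shipper + webhook-dispatcher — 14 GB, 2222 total.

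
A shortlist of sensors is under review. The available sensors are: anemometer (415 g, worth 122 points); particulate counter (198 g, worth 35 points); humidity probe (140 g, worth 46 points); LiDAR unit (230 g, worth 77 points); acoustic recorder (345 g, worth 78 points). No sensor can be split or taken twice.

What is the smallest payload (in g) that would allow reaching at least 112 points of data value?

Minimise g subject to total data value ≥ 112.
Taking humidity probe + LiDAR unit gives 123 (≥ 112) for 370 g.
No combination under 370 g hits 112.

370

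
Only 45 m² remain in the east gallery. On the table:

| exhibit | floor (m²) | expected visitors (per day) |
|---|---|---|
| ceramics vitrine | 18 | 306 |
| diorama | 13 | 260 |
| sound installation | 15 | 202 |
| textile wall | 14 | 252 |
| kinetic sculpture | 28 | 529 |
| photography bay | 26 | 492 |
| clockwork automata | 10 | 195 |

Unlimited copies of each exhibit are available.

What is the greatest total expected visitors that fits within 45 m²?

Taking the top-ratio exhibits first gives 3×diorama for 780 (39 m²).
The 26 m² tied up in 2×diorama is better spent on 3×clockwork automata — total rises to 845 (43 m²).
That's the maximum — no swap from here does better than 845.

845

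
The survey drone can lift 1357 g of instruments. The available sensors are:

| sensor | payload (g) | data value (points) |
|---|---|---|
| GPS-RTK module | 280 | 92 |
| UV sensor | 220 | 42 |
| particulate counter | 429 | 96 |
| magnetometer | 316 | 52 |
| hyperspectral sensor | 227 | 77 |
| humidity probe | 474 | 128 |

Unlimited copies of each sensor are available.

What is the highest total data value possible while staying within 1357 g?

445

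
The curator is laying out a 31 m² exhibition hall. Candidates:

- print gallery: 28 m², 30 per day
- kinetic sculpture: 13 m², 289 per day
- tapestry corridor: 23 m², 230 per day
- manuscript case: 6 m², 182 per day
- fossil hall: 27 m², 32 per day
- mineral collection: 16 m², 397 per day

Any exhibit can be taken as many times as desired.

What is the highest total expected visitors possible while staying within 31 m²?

Taking 5×manuscript case: 30 m² used, 910 in expected visitors.
The spare 1 m² is too small for any remaining exhibit, and no exchange beats 910.

910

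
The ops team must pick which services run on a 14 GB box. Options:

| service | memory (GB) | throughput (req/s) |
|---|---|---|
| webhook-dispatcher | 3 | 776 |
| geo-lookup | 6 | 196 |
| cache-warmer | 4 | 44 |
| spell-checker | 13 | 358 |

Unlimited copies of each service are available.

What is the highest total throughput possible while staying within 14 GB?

The ratio ordering already packs tightly: 4×webhook-dispatcher, 12 GB, 3104.

3104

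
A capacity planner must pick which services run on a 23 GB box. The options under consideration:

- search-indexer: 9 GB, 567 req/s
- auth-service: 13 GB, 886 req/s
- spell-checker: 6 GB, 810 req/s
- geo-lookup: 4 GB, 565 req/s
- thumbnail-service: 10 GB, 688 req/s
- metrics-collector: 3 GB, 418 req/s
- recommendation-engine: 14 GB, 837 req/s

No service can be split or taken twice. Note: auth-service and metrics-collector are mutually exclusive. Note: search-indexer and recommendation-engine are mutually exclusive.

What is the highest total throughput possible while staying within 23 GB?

2481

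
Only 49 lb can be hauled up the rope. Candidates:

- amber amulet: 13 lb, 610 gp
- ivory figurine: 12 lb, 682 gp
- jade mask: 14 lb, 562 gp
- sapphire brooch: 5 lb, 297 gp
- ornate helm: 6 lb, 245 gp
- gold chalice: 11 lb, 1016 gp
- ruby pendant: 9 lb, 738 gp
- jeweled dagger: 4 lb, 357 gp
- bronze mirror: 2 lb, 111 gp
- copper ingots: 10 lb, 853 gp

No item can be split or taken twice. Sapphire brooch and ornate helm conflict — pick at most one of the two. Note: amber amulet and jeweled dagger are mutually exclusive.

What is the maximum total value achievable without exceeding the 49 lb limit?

Taking ivory figurine + gold chalice + ruby pendant + jeweled dagger + bronze mirror + copper ingots: 48 lb used, 3757 in value.
Runner-up ivory figurine + sapphire brooch + gold chalice + ruby pendant + bronze mirror + copper ingots tops out at 3697.

3757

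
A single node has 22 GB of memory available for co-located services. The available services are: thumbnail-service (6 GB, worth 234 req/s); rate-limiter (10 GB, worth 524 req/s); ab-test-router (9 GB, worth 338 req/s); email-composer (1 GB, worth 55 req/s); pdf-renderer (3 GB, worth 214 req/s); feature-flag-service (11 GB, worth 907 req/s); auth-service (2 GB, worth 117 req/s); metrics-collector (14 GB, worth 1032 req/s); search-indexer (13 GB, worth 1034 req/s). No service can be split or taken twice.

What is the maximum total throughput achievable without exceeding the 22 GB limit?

By throughput per GB: feature-flag-service 82.45, search-indexer 79.54, metrics-collector 73.71, pdf-renderer 71.33 lead.
A density-first pass picks email-composer + pdf-renderer + feature-flag-service + auth-service — 1293 at 17 GB.
Replace pdf-renderer and auth-service with rate-limiter: the trade gains 193 net, giving 1486 at 22 GB.
No other feasible combination exceeds 1486.

1486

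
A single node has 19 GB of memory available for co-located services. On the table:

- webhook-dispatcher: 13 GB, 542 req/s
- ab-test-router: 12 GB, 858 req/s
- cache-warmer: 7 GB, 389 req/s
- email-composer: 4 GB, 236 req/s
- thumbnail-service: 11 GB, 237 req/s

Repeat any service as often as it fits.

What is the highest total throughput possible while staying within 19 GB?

A density-first pass picks ab-test-router + email-composer — 1094 at 16 GB.
Dropping email-composer frees 4 GB; slotting in cache-warmer (7 GB) lifts the total to 1247 at 19 GB.
Nothing else within 19 GB beats 1247.

1247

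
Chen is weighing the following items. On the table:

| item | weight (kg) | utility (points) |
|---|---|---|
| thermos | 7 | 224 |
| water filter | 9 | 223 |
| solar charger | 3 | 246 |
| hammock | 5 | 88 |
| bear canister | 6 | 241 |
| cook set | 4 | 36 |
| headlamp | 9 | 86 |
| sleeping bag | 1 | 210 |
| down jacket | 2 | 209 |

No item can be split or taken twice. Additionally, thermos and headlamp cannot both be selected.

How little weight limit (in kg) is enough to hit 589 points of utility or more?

Minimise kg subject to total utility ≥ 589.
solar charger + sleeping bag + down jacket: 665 utility at 6 kg.
Any bundle with less than 6 kg falls short of 589.

6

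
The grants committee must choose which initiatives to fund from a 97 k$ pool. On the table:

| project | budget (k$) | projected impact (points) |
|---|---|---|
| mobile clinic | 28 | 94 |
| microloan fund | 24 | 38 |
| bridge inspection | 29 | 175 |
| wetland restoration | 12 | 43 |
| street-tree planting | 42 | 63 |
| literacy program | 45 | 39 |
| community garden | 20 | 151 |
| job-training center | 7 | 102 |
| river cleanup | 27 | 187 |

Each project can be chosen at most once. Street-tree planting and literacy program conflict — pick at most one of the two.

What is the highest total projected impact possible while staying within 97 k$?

658

By projected impact per k$: job-training center 14.57, community garden 7.55, river cleanup 6.93, bridge inspection 6.03 lead.
Taking bridge inspection + wetland restoration + community garden + job-training center + river cleanup: 95 k$ used, 658 in projected impact.
Runner-up bridge inspection + community garden + job-training center + river cleanup tops out at 615.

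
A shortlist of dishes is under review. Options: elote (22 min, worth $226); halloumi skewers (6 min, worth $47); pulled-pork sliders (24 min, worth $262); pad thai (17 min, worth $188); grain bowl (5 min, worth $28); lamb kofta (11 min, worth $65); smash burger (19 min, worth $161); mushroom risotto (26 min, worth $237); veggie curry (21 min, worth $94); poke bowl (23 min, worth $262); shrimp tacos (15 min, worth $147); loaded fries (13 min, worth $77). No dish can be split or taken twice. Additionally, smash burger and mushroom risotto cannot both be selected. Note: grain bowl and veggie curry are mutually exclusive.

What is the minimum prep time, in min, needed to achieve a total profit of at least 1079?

101

Minimise min subject to total profit ≥ 1079.
elote + pulled-pork sliders + pad thai + poke bowl + shrimp tacos reaches 1085 using 101 min.
No combination under 101 min hits 1079.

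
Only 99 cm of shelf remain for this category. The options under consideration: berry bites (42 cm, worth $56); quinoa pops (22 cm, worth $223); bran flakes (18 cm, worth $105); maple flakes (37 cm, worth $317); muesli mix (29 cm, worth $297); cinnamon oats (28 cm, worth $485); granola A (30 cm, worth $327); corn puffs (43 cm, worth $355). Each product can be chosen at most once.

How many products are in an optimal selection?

4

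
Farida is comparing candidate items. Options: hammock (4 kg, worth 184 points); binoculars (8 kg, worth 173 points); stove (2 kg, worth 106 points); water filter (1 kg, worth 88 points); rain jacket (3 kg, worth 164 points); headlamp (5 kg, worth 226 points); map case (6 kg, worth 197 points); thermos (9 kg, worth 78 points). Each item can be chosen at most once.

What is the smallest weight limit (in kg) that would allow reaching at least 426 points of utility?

Look for the lowest-weight combination reaching 426.
hammock + water filter + rain jacket reaches 436 using 8 kg.
Below 8 kg the best achievable stays under 426.

8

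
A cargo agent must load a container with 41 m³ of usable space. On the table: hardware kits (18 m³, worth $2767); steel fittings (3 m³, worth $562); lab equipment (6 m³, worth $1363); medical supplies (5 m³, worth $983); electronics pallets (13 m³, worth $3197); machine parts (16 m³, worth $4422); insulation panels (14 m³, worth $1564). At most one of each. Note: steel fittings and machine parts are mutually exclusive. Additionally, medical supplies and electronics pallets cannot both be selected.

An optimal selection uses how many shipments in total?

3

The maximum revenue within 41 m³ is 8982.
One optimal bundle: lab equipment + electronics pallets + machine parts (35 m³).
Any selection reaching 8982 contains exactly 3 shipments.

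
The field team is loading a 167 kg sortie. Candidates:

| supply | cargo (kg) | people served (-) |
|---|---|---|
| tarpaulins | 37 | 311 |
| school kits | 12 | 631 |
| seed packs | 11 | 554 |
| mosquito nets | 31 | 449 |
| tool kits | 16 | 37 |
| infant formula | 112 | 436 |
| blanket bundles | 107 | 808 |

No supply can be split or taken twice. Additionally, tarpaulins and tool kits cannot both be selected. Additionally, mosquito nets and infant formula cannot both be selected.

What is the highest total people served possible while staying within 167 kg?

School kits + seed packs + mosquito nets + blanket bundles uses 161 of the 167 kg and totals 2442.
The closest alternative, tarpaulins + school kits + seed packs + blanket bundles, reaches only 2304.

2442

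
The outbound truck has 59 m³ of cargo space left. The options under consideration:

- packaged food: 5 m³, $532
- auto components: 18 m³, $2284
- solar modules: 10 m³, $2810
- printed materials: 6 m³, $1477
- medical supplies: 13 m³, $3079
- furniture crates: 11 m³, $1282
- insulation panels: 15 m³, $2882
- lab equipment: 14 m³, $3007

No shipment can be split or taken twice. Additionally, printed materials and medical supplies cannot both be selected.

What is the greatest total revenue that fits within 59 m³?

By revenue per m³: solar modules 281.00, printed materials 246.17, medical supplies 236.85 lead.
Taking packaged food + solar modules + medical supplies + insulation panels + lab equipment: 57 m³ used, 12310 in revenue.
Nothing else feasible within 59 m³ beats 12310.

12310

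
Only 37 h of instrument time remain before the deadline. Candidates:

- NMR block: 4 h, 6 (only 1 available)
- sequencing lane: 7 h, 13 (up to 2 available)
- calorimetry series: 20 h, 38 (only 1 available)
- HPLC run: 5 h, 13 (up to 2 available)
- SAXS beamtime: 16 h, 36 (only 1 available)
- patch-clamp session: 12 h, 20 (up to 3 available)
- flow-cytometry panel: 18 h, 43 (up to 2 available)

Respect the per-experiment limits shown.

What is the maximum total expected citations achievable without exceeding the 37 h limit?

86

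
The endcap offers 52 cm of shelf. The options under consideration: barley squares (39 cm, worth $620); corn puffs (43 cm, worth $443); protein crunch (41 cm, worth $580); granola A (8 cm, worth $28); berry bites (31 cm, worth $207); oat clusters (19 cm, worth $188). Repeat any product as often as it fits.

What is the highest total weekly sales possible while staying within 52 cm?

Best packing: barley squares + granola A — 47 cm, 648 total.
Every other selection either busts 52 cm or fails to beat 648.

648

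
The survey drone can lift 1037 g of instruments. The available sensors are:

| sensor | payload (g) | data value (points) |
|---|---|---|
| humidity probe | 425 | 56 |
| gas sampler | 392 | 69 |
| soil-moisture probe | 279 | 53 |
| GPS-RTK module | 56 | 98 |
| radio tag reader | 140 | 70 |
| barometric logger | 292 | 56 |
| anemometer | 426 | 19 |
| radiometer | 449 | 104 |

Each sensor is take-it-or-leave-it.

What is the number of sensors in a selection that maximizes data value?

4

Best achievable data value is 341.
One optimal bundle: gas sampler + GPS-RTK module + radio tag reader + radiometer (1037 g).
Any selection reaching 341 contains exactly 4 sensors.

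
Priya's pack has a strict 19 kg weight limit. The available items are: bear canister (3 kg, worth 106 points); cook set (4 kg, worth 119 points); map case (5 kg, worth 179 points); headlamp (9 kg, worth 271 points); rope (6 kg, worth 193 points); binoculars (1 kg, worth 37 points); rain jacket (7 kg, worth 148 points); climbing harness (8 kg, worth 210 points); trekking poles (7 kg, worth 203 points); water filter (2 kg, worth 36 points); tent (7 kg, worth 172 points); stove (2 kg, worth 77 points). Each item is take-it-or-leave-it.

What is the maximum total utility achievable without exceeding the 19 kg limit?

634

By utility per kg: stove 38.50, binoculars 37.00, map case 35.80 lead.
Greedy by ratio would take bear canister + map case + rope + binoculars + water filter + stove: 19 kg used, total 628.
The 4 kg tied up in water filter and stove is better spent on cook set — total rises to 634 (19 kg).
That's the maximum — no swap from here does better than 634.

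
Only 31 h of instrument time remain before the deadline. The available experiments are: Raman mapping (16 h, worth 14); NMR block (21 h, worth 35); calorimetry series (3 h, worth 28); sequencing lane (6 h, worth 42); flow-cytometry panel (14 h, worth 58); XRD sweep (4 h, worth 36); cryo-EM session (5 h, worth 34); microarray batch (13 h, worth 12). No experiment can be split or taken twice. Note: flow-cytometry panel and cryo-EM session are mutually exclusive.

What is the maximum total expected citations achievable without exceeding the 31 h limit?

164

Taking the top-ratio experiments first gives calorimetry series + sequencing lane + XRD sweep + cryo-EM session + microarray batch for 152 (31 h).
Replace cryo-EM session and microarray batch with flow-cytometry panel: the trade gains 12 net, giving 164 at 27 h.
The spare 4 h is too small for any remaining experiment, and no feasible exchange beats 164.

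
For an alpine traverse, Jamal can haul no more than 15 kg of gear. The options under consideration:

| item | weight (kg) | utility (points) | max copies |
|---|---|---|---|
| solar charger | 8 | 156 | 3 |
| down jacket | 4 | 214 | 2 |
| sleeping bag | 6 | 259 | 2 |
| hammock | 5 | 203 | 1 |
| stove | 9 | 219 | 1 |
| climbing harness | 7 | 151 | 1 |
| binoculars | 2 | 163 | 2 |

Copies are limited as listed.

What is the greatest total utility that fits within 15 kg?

Filling by ratio: 2×down jacket + 2×binoculars for 754, with 3 kg left unused.
The 4 kg tied up in down jacket is better spent on sleeping bag — total rises to 799 (14 kg).
Every other selection either busts 15 kg or exceeds an availability limit or fails to beat 799.

799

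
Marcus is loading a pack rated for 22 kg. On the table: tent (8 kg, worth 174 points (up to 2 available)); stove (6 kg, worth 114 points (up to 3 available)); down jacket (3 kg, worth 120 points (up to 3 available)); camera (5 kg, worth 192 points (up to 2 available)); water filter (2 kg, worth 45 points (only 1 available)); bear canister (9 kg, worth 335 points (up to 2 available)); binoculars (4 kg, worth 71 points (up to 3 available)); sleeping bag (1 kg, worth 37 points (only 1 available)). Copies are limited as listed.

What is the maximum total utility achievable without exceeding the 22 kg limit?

839

A density-first pass picks 3×down jacket + 2×camera + water filter + sleeping bag — 826 at 22 kg.
Replace 2×down jacket and water filter and sleeping bag with bear canister: the trade gains 13 net, giving 839 at 22 kg.
Every other selection either busts 22 kg or exceeds an availability limit or fails to beat 839.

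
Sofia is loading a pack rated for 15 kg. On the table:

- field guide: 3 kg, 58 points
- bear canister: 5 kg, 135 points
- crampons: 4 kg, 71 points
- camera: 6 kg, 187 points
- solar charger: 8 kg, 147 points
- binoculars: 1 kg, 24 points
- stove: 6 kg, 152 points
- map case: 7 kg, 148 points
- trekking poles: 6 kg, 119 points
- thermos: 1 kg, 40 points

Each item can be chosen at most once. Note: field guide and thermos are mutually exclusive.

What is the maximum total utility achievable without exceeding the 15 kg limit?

404

Taking the top-ratio items first gives bear canister + camera + binoculars + thermos for 386 (13 kg).
Dropping thermos frees 1 kg; slotting in field guide (3 kg) lifts the total to 404 at 15 kg.
That's the maximum — no feasible swap from here does better than 404.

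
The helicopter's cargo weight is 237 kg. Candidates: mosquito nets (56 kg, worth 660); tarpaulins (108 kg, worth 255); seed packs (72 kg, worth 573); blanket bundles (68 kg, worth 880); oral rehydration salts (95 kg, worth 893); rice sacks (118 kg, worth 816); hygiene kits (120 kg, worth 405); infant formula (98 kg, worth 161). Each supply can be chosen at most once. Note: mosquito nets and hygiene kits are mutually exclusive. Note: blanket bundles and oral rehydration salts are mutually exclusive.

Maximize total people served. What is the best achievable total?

2126

By people served per kg: blanket bundles 12.94, mosquito nets 11.79, oral rehydration salts 9.40 lead.
Best packing: mosquito nets + seed packs + oral rehydration salts — 223 kg, 2126 total.
No other feasible combination exceeds 2126.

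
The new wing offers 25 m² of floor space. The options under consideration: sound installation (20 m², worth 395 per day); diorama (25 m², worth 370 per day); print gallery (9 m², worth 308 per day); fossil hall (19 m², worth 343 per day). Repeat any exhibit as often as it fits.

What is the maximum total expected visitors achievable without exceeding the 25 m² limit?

Density check — print gallery 34.22, sound installation 19.75, fossil hall 18.05 are the best per m².
Taking 2×print gallery: 18 m² used, 616 in expected visitors.
Nothing else within 25 m² beats 616.

616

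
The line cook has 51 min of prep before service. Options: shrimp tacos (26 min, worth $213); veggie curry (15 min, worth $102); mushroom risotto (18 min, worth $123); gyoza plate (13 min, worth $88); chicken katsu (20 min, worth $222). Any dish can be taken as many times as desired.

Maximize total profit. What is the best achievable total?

444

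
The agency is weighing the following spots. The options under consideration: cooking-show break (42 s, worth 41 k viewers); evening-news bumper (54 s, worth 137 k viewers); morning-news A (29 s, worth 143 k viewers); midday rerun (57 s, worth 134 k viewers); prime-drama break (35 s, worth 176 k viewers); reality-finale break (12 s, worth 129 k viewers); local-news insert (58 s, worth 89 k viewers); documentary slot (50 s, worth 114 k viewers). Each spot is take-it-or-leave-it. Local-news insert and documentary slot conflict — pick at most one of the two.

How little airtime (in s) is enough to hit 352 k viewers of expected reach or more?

76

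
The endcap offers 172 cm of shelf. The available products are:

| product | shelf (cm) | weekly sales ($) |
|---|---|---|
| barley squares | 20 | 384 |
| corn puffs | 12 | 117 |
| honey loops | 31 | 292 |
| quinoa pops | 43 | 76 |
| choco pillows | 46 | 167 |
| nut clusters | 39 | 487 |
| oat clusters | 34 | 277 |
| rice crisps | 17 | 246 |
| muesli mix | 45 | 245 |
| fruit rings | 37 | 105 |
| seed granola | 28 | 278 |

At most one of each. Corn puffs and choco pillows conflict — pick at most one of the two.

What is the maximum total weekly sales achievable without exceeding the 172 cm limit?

Filling by ratio: barley squares + corn puffs + honey loops + nut clusters + rice crisps + seed granola for 1804, with 25 cm left unused.
The 12 cm tied up in corn puffs is better spent on oat clusters — total rises to 1964 (169 cm).
Runner-up barley squares + corn puffs + honey loops + nut clusters + oat clusters + seed granola tops out at 1835.

1964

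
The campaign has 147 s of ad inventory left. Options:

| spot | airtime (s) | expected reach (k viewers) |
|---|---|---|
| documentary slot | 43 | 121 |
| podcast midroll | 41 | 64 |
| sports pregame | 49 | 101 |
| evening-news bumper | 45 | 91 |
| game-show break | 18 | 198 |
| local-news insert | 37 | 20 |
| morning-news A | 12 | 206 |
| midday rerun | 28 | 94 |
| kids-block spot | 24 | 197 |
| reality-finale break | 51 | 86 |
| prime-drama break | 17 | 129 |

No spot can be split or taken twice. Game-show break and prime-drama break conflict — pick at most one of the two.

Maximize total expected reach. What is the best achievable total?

823

Density check — morning-news A 17.17, game-show break 11.00, kids-block spot 8.21, prime-drama break 7.59 are the best per s.
Documentary slot + sports pregame + game-show break + morning-news A + kids-block spot uses 146 of the 147 s and totals 823.
The closest alternative, documentary slot + game-show break + morning-news A + midday rerun + kids-block spot, reaches only 816.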